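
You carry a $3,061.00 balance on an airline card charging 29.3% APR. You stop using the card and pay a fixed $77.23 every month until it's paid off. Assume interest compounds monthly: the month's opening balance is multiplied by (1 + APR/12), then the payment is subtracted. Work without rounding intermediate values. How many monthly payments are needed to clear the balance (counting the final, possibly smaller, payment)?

Monthly rate r = 29.3%/12 = 2.44167% = 0.0244167.
Recurrence: B ← B·(1+r) − $77.23.
Month 1: interest $74.74; balance after payment $3,058.51.
Month 2: interest $74.68; balance after payment $3,055.96.
Closed form: n = −ln(1 − rB₀/P)/ln(1+r) = −ln(0.032249)/ln(1.02442) ≈ 142.363, so the balance reaches zero during payment 143.

143 payments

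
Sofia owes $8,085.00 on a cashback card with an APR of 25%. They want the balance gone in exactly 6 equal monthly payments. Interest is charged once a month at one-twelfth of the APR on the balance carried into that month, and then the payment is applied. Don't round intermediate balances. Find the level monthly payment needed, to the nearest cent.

Monthly rate r = 25%/12 = 2.08333% = 0.0208333.
Level-payment amortization: P = B₀·r / (1 − (1+r)^(−n)) = 8085.00·0.0208333 / (1 − 1.02083^(−6)).
Denominator 1 − (1+r)^(−6) = 0.116368999.
P = 168.438 / 0.116368999 ≈ 1447.44.

$1,447.44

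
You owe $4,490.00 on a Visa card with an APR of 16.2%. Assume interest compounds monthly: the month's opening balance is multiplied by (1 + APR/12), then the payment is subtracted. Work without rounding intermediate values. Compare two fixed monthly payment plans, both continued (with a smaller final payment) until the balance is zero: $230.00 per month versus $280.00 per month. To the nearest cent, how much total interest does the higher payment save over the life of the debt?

$152.74

Monthly rate r = 16.2%/12 = 1.35% = 0.0135.
At $230.00/mo: n = ⌈−ln(1 − rB₀/P)/ln(1+r)⌉ = 23 payments (last $187.05); total interest = total paid − $4,490.00 = $757.05.
At $280.00/mo: 19 payments (last $54.31); total interest $604.31.
Interest saved = $757.05 − $604.31 = $152.74.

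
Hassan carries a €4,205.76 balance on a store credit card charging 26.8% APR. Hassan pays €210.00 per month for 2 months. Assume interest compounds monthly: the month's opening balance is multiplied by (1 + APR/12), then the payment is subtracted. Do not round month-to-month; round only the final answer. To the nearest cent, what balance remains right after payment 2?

€3,971.03

Monthly rate r = 26.8%/12 = 2.23333% = 0.0223333.
Each month: B ← B·(1+r) − €210.00.
Month 1: interest €93.93; balance after payment €4,089.69.
Month 2: interest €91.34; balance after payment €3,971.03.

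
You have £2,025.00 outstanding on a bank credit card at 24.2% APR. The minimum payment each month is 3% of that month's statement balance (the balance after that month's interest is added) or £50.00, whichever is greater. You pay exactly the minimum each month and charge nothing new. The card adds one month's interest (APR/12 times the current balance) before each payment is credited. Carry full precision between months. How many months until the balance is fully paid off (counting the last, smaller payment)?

75 months

Monthly rate r = 24.2%/12 = 2.01667% = 0.0201667.
While 3% of the post-interest balance exceeds £50.00, each month B ← (B·(1+r))·(1 − 0.03), i.e. B shrinks by the factor (1+r)·0.97 = 0.98956.
This holds for months 1–21. Entering month 22 the balance is £1,624.52; 3% of the post-interest balance is now below £50.00, so the flat £50.00 minimum applies from here.
From month 22 a fixed £50.00 at rate r clears £1,624.52 in 54 more payments. Total: 21 + 54 = 75 months.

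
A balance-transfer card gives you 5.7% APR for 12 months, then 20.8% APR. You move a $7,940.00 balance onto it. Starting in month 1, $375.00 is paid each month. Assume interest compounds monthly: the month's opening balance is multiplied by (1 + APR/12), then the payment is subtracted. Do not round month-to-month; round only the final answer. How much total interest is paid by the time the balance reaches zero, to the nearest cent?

Promo months 1–12 at r₀ = 5.7%/12 = 0.00475; months 13+ at r₁ = 20.8%/12 = 0.0173333.
After month 12: iterate B ← B·(1+r₀) − $375.00 for 12 months → $3,785.15.
Then at r₁ with $375.00/mo: n₂ = −ln(1 − r₁·B/P)/ln(1+r₁) ≈ 11.19 → 12 more payments.
Total paid = 23·$375.00 + $72.25 = $8,697.25; interest = $8,697.25 − $7,940.00 = $757.25.

$757.25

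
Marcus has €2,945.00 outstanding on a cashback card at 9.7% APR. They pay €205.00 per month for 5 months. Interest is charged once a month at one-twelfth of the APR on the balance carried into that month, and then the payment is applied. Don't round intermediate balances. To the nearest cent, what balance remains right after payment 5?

€2,024.26

Monthly rate r = 9.7%/12 = 0.808333% = 0.00808333.
Each month: B ← B·(1+r) − €205.00.
Month 1: interest €23.81; balance after payment €2,763.81.
Month 2: interest €22.34; balance after payment €2,581.15.
Month 3: interest €20.86; balance after payment €2,397.01.
Month 4: interest €19.38; balance after payment €2,211.39.
Month 5: interest €17.88; balance after payment €2,024.26.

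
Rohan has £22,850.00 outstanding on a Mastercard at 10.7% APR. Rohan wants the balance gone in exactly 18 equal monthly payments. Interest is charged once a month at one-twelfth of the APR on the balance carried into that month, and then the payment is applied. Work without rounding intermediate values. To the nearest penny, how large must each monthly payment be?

Monthly rate r = 10.7%/12 = 0.891667% = 0.00891667.
Level-payment amortization: P = B₀·r / (1 − (1+r)^(−n)) = 22850.00·0.00891667 / (1 − 1.00892^(−18)).
Denominator 1 − (1+r)^(−18) = 0.147676102.
P = 203.746 / 0.147676102 ≈ 1379.68.

£1,379.68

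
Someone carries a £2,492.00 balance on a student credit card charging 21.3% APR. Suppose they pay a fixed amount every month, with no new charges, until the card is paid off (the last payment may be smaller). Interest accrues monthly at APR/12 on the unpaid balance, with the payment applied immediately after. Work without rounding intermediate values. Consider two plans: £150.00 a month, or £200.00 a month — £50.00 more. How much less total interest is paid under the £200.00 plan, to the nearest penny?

Monthly rate r = 21.3%/12 = 1.775% = 0.01775.
At £150.00/mo: n = ⌈−ln(1 − rB₀/P)/ln(1+r)⌉ = 20 payments (last £128.94); total interest = total paid − £2,492.00 = £486.94.
At £200.00/mo: 15 payments (last £41.62); total interest £349.62.
Interest saved = £486.94 − £349.62 = £137.32.

£137.32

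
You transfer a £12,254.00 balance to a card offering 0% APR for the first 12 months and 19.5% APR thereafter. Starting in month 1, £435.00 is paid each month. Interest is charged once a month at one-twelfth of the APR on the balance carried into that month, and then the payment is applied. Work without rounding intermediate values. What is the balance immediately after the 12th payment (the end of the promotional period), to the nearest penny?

Promo months 1–12 at r₀ = 0%/12 = 0; months 13+ at r₁ = 19.5%/12 = 0.01625.
After month 12 (no interest yet): B = £12,254.00 − 12·£435.00 = £7,034.00.

£7,034.00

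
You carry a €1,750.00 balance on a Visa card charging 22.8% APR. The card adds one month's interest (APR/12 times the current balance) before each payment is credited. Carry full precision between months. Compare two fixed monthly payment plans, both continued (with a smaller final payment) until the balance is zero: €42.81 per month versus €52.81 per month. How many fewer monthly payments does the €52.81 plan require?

Monthly rate r = 22.8%/12 = 1.9% = 0.019.
At €42.81/mo: n = ⌈−ln(1 − rB₀/P)/ln(1+r)⌉ = 80 payments (last €27.99); total interest = total paid − €1,750.00 = €1,659.98.
At €52.81/mo: 53 payments (last €40.72); total interest €1,036.84.
Payments saved = 80 − 53 = 27.

27 fewer payments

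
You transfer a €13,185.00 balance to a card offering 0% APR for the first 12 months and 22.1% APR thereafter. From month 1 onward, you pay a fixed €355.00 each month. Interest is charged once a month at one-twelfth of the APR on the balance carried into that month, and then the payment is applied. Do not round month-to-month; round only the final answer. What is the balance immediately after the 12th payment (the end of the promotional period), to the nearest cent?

€8,925.00

Promo months 1–12 at r₀ = 0%/12 = 0; months 13+ at r₁ = 22.1%/12 = 0.0184167.
After month 12 (no interest yet): B = €13,185.00 − 12·€355.00 = €8,925.00.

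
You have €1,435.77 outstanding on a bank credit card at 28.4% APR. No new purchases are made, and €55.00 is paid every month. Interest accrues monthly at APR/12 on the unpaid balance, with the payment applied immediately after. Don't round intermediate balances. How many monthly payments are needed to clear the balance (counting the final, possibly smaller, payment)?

42 months

Monthly rate r = 28.4%/12 = 2.36667% = 0.0236667.
Recurrence: B ← B·(1+r) − €55.00.
Month 1: interest €33.98; balance after payment €1,414.75.
Month 2: interest €33.48; balance after payment €1,393.23.
Closed form: n = −ln(1 − rB₀/P)/ln(1+r) = −ln(0.38218)/ln(1.02367) ≈ 41.121, so the balance reaches zero during payment 42.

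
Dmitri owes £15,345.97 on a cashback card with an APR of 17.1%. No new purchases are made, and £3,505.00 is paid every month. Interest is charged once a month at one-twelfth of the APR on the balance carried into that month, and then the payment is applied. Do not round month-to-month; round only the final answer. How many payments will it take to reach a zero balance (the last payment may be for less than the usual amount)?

5 payments

Monthly rate r = 17.1%/12 = 1.425% = 0.01425.
Recurrence: B ← B·(1+r) − £3,505.00.
Month 1: interest £218.68; balance after payment £12,059.65.
Month 2: interest £171.85; balance after payment £8,726.50.
Month 3: interest £124.35; balance after payment £5,345.85.
Month 4: interest £76.18; balance after payment £1,917.03.
Month 5: interest £27.32; balance after payment £0.00.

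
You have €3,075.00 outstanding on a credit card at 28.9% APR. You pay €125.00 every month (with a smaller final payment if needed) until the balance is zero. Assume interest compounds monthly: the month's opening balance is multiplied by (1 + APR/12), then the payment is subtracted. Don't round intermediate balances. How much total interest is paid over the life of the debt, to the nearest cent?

Monthly rate r = 28.9%/12 = 2.40833% = 0.0240833.
Payoff takes n = ⌈−ln(1 − rB₀/P)/ln(1+r)⌉ = ⌈37.717⌉ = 38 payments; the last is €89.96.
Total paid = 37·€125.00 + €89.96 = €4,714.96.
Total interest = total paid − principal = €4,714.96 − €3,075.00 = €1,639.96.

€1,639.96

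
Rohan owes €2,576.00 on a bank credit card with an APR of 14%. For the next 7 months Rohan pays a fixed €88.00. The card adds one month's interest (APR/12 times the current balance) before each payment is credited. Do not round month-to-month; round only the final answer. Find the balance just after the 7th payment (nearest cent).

€2,155.90

Monthly rate r = 14%/12 = 1.16667% = 0.0116667.
Each month: B ← B·(1+r) − €88.00.
Month 1: interest €30.05; balance after payment €2,518.05.
Month 2: interest €29.38; balance after payment €2,459.43.
Month 3: interest €28.69; balance after payment €2,400.12.
Month 4: interest €28.00; balance after payment €2,340.13.
Month 5: interest €27.30; balance after payment €2,279.43.
Month 6: interest €26.59; balance after payment €2,218.02.
Month 7: interest €25.88; balance after payment €2,155.90.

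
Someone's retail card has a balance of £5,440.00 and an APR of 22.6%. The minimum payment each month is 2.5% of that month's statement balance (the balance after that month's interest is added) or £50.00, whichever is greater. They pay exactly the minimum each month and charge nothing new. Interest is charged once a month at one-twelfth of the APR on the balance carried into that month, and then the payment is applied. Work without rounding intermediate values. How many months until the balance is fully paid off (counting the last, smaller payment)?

Monthly rate r = 22.6%/12 = 1.88333% = 0.0188333.
While 2.5% of the post-interest balance exceeds £50.00, each month B ← (B·(1+r))·(1 − 0.025), i.e. B shrinks by the factor (1+r)·0.975 = 0.99336.
This holds for months 1–154. Entering month 155 the balance is £1,950.72; 2.5% of the post-interest balance is now below £50.00, so the flat £50.00 minimum applies from here.
From month 155 a fixed £50.00 at rate r clears £1,950.72 in 72 more payments. Total: 154 + 72 = 226 months.

226 months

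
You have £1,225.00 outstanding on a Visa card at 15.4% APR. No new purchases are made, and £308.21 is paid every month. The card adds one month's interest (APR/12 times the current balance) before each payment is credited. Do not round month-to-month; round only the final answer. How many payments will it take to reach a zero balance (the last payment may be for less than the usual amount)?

5 payments

Monthly rate r = 15.4%/12 = 1.28333% = 0.0128333.
Recurrence: B ← B·(1+r) − £308.21.
Month 1: interest £15.72; balance after payment £932.51.
Month 2: interest £11.97; balance after payment £636.27.
Month 3: interest £8.17; balance after payment £336.22.
Month 4: interest £4.31; balance after payment £32.33.
Month 5: interest £0.41; balance after payment £0.00.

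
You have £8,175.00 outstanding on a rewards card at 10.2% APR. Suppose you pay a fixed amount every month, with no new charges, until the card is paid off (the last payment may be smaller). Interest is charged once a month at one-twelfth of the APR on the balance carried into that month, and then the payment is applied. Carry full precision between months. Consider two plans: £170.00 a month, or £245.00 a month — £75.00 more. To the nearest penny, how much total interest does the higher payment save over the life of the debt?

Monthly rate r = 10.2%/12 = 0.85% = 0.0085.
At £170.00/mo: n = ⌈−ln(1 − rB₀/P)/ln(1+r)⌉ = 63 payments (last £14.99); total interest = total paid − £8,175.00 = £2,379.99.
At £245.00/mo: 40 payments (last £100.08); total interest £1,480.08.
Interest saved = £2,379.99 − £1,480.08 = £899.91.

£899.91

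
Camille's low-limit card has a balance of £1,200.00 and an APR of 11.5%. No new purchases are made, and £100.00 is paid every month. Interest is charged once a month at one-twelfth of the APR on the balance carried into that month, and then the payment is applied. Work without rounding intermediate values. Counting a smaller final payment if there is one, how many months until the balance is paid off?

13 payments

Monthly rate r = 11.5%/12 = 0.958333% = 0.00958333.
Recurrence: B ← B·(1+r) − £100.00.
Month 1: interest £11.50; balance after payment £1,111.50.
Month 2: interest £10.65; balance after payment £1,022.15.
Closed form: n = −ln(1 − rB₀/P)/ln(1+r) = −ln(0.885)/ln(1.00958) ≈ 12.809, so the balance reaches zero during payment 13.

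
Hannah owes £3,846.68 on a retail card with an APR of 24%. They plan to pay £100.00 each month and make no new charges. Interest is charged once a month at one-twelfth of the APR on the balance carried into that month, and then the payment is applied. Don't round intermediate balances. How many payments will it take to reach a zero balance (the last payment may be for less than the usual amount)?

Monthly rate r = 24%/12 = 2% = 0.02.
Recurrence: B ← B·(1+r) − £100.00.
Month 1: interest £76.93; balance after payment £3,823.61.
Month 2: interest £76.47; balance after payment £3,800.09.
Closed form: n = −ln(1 − rB₀/P)/ln(1+r) = −ln(0.23066)/ln(1.02) ≈ 74.071, so the balance reaches zero during payment 75.

75 payments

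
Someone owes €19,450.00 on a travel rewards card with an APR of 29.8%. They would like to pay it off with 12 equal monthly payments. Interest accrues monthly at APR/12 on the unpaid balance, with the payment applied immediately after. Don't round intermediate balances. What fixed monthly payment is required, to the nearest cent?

€1,894.21

Monthly rate r = 29.8%/12 = 2.48333% = 0.0248333.
Level-payment amortization: P = B₀·r / (1 − (1+r)^(−n)) = 19450.00·0.0248333 / (1 − 1.02483^(−12)).
Denominator 1 − (1+r)^(−12) = 0.25499174.
P = 483.008 / 0.25499174 ≈ 1894.21.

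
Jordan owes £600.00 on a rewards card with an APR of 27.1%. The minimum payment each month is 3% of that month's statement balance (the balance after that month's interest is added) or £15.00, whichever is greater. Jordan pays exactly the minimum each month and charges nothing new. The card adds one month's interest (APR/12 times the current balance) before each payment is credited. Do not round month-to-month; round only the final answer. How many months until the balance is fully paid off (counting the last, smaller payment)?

85 months

Monthly rate r = 27.1%/12 = 2.25833% = 0.0225833.
While 3% of the post-interest balance exceeds £15.00, each month B ← (B·(1+r))·(1 − 0.03), i.e. B shrinks by the factor (1+r)·0.97 = 0.99191.
This holds for months 1–26. Entering month 27 the balance is £485.72; 3% of the post-interest balance is now below £15.00, so the flat £15.00 minimum applies from here.
From month 27 a fixed £15.00 at rate r clears £485.72 in 59 more payments. Total: 26 + 59 = 85 months.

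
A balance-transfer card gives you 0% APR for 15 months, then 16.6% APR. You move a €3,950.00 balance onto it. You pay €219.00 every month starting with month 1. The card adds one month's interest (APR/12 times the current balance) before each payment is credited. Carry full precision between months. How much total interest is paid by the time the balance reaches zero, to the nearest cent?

Promo months 1–15 at r₀ = 0%/12 = 0; months 16+ at r₁ = 16.6%/12 = 0.0138333.
After month 15 (no interest yet): B = €3,950.00 − 15·€219.00 = €665.00.
Then at r₁ with €219.00/mo: n₂ = −ln(1 − r₁·B/P)/ln(1+r₁) ≈ 3.12 → 4 more payments.
Total paid = 18·€219.00 + €27.22 = €3,969.22; interest = €3,969.22 − €3,950.00 = €19.22.

€19.22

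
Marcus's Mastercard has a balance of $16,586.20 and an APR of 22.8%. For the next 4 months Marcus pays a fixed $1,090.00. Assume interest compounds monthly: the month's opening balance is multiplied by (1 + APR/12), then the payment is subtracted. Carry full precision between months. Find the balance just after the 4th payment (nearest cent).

Monthly rate r = 22.8%/12 = 1.9% = 0.019.
Each month: B ← B·(1+r) − $1,090.00.
Month 1: interest $315.14; balance after payment $15,811.34.
Month 2: interest $300.42; balance after payment $15,021.75.
Month 3: interest $285.41; balance after payment $14,217.17.
Month 4: interest $270.13; balance after payment $13,397.29.

$13,397.29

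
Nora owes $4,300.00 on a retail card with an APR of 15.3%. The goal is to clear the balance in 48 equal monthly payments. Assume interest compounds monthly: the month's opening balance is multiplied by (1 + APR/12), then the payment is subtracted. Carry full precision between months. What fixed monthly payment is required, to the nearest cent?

$120.33

Monthly rate r = 15.3%/12 = 1.275% = 0.01275.
Level-payment amortization: P = B₀·r / (1 − (1+r)^(−n)) = 4300.00·0.01275 / (1 − 1.01275^(−48)).
Denominator 1 − (1+r)^(−48) = 0.455632848.
P = 54.825 / 0.455632848 ≈ 120.33.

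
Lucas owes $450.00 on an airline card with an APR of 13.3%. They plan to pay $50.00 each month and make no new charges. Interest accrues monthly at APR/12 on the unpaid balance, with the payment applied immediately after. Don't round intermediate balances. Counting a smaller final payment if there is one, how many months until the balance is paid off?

10 payments

Monthly rate r = 13.3%/12 = 1.10833% = 0.0110833.
Recurrence: B ← B·(1+r) − $50.00.
Month 1: interest $4.99; balance after payment $404.99.
Month 2: interest $4.49; balance after payment $359.48.
Closed form: n = −ln(1 − rB₀/P)/ln(1+r) = −ln(0.90025)/ln(1.01108) ≈ 9.534, so the balance reaches zero during payment 10.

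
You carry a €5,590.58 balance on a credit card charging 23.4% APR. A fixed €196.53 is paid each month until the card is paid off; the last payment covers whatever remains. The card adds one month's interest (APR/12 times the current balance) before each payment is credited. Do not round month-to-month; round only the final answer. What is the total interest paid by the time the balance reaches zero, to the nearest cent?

Monthly rate r = 23.4%/12 = 1.95% = 0.0195.
Payoff takes n = ⌈−ln(1 − rB₀/P)/ln(1+r)⌉ = ⌈41.891⌉ = 42 payments; the last is €175.37.
Total paid = 41·€196.53 + €175.37 = €8,233.10.
Total interest = total paid − principal = €8,233.10 − €5,590.58 = €2,642.52.

€2,642.52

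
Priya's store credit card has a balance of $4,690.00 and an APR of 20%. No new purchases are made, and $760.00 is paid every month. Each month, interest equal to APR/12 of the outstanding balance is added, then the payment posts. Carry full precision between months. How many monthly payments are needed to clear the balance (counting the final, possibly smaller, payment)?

Monthly rate r = 20%/12 = 1.66667% = 0.0166667.
Recurrence: B ← B·(1+r) − $760.00.
Month 1: interest $78.17; balance after payment $4,008.17.
Month 2: interest $66.80; balance after payment $3,314.97.
Closed form: n = −ln(1 − rB₀/P)/ln(1+r) = −ln(0.89715)/ln(1.01667) ≈ 6.566, so the balance reaches zero during payment 7.

7 months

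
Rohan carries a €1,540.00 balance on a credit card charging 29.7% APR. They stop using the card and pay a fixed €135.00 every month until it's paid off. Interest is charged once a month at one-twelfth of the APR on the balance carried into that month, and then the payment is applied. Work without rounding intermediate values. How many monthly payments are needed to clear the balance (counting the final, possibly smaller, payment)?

14 months

Monthly rate r = 29.7%/12 = 2.475% = 0.02475.
Recurrence: B ← B·(1+r) − €135.00.
Month 1: interest €38.11; balance after payment €1,443.12.
Month 2: interest €35.72; balance after payment €1,343.83.
Closed form: n = −ln(1 − rB₀/P)/ln(1+r) = −ln(0.71767)/ln(1.02475) ≈ 13.569, so the balance reaches zero during payment 14.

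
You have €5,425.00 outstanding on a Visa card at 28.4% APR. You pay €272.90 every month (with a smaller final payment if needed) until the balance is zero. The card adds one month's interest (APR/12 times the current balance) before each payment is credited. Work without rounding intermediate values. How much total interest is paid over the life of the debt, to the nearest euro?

Monthly rate r = 28.4%/12 = 2.36667% = 0.0236667.
Payoff takes n = ⌈−ln(1 − rB₀/P)/ln(1+r)⌉ = ⌈27.180⌉ = 28 payments; the last is €49.62.
Total paid = 27·€272.90 + €49.62 = €7,417.92.
Total interest = total paid − principal = €7,417.92 − €5,425.00 = €1,992.92.

€1,993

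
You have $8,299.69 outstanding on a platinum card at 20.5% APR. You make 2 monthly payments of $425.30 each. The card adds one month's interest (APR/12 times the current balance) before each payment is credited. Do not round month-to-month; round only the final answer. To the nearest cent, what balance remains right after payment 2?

Monthly rate r = 20.5%/12 = 1.70833% = 0.0170833.
Each month: B ← B·(1+r) − $425.30.
Month 1: interest $141.79; balance after payment $8,016.18.
Month 2: interest $136.94; balance after payment $7,727.82.

$7,727.82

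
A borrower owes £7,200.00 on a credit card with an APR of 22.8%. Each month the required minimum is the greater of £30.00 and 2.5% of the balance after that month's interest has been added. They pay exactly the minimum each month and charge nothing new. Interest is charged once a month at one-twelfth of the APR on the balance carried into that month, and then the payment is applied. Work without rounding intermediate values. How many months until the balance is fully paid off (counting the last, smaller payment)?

352 months

Monthly rate r = 22.8%/12 = 1.9% = 0.019.
While 2.5% of the post-interest balance exceeds £30.00, each month B ← (B·(1+r))·(1 − 0.025), i.e. B shrinks by the factor (1+r)·0.975 = 0.99352.
This holds for months 1–279. Entering month 280 the balance is £1,175.49; 2.5% of the post-interest balance is now below £30.00, so the flat £30.00 minimum applies from here.
From month 280 a fixed £30.00 at rate r clears £1,175.49 in 73 more payments. Total: 279 + 73 = 352 months.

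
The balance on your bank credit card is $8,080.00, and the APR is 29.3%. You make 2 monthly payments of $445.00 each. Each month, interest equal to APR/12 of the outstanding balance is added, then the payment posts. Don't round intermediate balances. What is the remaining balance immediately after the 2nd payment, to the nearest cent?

$7,578.52

Monthly rate r = 29.3%/12 = 2.44167% = 0.0244167.
Each month: B ← B·(1+r) − $445.00.
Month 1: interest $197.29; balance after payment $7,832.29.
Month 2: interest $191.24; balance after payment $7,578.52.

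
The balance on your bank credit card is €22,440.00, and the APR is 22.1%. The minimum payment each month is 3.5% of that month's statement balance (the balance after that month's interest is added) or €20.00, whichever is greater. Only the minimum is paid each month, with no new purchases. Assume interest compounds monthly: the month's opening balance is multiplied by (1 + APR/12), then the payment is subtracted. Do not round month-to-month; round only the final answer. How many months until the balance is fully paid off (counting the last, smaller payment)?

Monthly rate r = 22.1%/12 = 1.84167% = 0.0184167.
While 3.5% of the post-interest balance exceeds €20.00, each month B ← (B·(1+r))·(1 − 0.035), i.e. B shrinks by the factor (1+r)·0.965 = 0.98277.
This holds for months 1–213. Entering month 214 the balance is €553.95; 3.5% of the post-interest balance is now below €20.00, so the flat €20.00 minimum applies from here.
From month 214 a fixed €20.00 at rate r clears €553.95 in 40 more payments. Total: 213 + 40 = 253 months.

253 months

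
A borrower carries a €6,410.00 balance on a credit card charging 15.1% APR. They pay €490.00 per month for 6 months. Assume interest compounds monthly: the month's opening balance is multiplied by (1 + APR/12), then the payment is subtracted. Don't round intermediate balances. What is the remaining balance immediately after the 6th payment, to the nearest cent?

Monthly rate r = 15.1%/12 = 1.25833% = 0.0125833.
Each month: B ← B·(1+r) − €490.00.
Month 1: interest €80.66; balance after payment €6,000.66.
Month 2: interest €75.51; balance after payment €5,586.17.
Month 3: interest €70.29; balance after payment €5,166.46.
Month 4: interest €65.01; balance after payment €4,741.47.
Month 5: interest €59.66; balance after payment €4,311.13.
Month 6: interest €54.25; balance after payment €3,875.38.

€3,875.38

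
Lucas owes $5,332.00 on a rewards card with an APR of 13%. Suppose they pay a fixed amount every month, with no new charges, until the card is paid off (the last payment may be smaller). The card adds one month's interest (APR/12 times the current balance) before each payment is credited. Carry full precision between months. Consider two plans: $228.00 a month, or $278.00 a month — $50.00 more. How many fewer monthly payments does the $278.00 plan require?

Monthly rate r = 13%/12 = 1.08333% = 0.0108333.
At $228.00/mo: n = ⌈−ln(1 − rB₀/P)/ln(1+r)⌉ = 28 payments (last $26.13); total interest = total paid − $5,332.00 = $850.13.
At $278.00/mo: 22 payments (last $171.72); total interest $677.72.
Payments saved = 28 − 22 = 6.

6 fewer payments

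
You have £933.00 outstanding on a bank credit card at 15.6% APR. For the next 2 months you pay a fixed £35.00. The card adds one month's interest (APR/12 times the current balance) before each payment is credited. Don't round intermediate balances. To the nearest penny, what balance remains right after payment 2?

£886.96

Monthly rate r = 15.6%/12 = 1.3% = 0.013.
Each month: B ← B·(1+r) − £35.00.
Month 1: interest £12.13; balance after payment £910.13.
Month 2: interest £11.83; balance after payment £886.96.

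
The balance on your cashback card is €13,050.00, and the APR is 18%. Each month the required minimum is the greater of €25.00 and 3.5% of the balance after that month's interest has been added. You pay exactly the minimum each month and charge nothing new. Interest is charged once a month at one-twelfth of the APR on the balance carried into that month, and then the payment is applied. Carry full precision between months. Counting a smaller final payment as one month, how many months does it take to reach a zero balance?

Monthly rate r = 18%/12 = 1.5% = 0.015.
While 3.5% of the post-interest balance exceeds €25.00, each month B ← (B·(1+r))·(1 − 0.035), i.e. B shrinks by the factor (1+r)·0.965 = 0.97947.
This holds for months 1–141. Entering month 142 the balance is €700.93; 3.5% of the post-interest balance is now below €25.00, so the flat €25.00 minimum applies from here.
From month 142 a fixed €25.00 at rate r clears €700.93 in 37 more payments. Total: 141 + 37 = 178 months.

178 months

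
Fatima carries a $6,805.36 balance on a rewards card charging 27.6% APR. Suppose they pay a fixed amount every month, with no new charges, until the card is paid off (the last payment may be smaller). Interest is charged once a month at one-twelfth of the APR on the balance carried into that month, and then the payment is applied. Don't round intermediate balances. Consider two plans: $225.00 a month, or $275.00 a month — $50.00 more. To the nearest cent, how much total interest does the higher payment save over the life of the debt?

Monthly rate r = 27.6%/12 = 2.3% = 0.023.
At $225.00/mo: n = ⌈−ln(1 − rB₀/P)/ln(1+r)⌉ = 53 payments (last $71.33); total interest = total paid − $6,805.36 = $4,965.97.
At $275.00/mo: 38 payments (last $8.48); total interest $3,378.12.
Interest saved = $4,965.97 − $3,378.12 = $1,587.85.

$1,587.85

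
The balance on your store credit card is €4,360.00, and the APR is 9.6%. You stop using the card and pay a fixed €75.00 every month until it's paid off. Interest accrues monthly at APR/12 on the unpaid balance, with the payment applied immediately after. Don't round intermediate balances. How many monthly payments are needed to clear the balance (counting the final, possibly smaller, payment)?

79 months

Monthly rate r = 9.6%/12 = 0.8% = 0.008.
Recurrence: B ← B·(1+r) − €75.00.
Month 1: interest €34.88; balance after payment €4,319.88.
Month 2: interest €34.56; balance after payment €4,279.44.
Closed form: n = −ln(1 − rB₀/P)/ln(1+r) = −ln(0.53493)/ln(1.008) ≈ 78.514, so the balance reaches zero during payment 79.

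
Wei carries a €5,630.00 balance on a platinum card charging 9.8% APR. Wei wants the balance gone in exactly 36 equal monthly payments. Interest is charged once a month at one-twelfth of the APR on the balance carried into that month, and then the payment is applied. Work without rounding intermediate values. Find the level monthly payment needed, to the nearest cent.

€181.14

Monthly rate r = 9.8%/12 = 0.816667% = 0.00816667.
Level-payment amortization: P = B₀·r / (1 − (1+r)^(−n)) = 5630.00·0.00816667 / (1 − 1.00817^(−36)).
Denominator 1 − (1+r)^(−36) = 0.253833114.
P = 45.9783 / 0.253833114 ≈ 181.14.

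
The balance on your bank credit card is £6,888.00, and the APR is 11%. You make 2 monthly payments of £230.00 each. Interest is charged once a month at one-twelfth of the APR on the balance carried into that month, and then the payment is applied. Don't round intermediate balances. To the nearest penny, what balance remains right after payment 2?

Monthly rate r = 11%/12 = 0.916667% = 0.00916667.
Each month: B ← B·(1+r) − £230.00.
Month 1: interest £63.14; balance after payment £6,721.14.
Month 2: interest £61.61; balance after payment £6,552.75.

£6,552.75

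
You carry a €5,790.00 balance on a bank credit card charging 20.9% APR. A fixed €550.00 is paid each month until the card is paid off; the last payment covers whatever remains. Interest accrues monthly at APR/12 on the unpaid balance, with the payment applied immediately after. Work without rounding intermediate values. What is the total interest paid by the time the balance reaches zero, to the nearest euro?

Monthly rate r = 20.9%/12 = 1.74167% = 0.0174167.
Payoff takes n = ⌈−ln(1 − rB₀/P)/ln(1+r)⌉ = ⌈11.730⌉ = 12 payments; the last is €402.62.
Total paid = 11·€550.00 + €402.62 = €6,452.62.
Total interest = total paid − principal = €6,452.62 − €5,790.00 = €662.62.

€663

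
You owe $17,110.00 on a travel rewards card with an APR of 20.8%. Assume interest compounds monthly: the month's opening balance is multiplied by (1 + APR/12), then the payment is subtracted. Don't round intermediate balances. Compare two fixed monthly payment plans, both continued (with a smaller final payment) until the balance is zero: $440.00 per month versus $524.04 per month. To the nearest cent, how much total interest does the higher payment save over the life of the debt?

Monthly rate r = 20.8%/12 = 1.73333% = 0.0173333.
At $440.00/mo: n = ⌈−ln(1 − rB₀/P)/ln(1+r)⌉ = 66 payments (last $101.48); total interest = total paid − $17,110.00 = $11,591.48.
At $524.04/mo: 49 payments (last $296.68); total interest $8,340.60.
Interest saved = $11,591.48 − $8,340.60 = $3,250.88.

$3,250.88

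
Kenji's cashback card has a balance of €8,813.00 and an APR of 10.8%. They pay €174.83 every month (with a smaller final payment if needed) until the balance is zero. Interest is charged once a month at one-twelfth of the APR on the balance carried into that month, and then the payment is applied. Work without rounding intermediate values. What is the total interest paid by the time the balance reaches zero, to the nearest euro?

€2,984

Monthly rate r = 10.8%/12 = 0.9% = 0.009.
Payoff takes n = ⌈−ln(1 − rB₀/P)/ln(1+r)⌉ = ⌈67.474⌉ = 68 payments; the last is €83.11.
Total paid = 67·€174.83 + €83.11 = €11,796.72.
Total interest = total paid − principal = €11,796.72 − €8,813.00 = €2,983.72.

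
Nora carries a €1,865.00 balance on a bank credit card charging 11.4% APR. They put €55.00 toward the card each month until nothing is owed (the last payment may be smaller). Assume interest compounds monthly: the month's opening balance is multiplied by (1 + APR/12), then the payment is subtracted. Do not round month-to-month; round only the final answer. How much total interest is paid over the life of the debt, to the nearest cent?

€396.70

Monthly rate r = 11.4%/12 = 0.95% = 0.0095.
Payoff takes n = ⌈−ln(1 − rB₀/P)/ln(1+r)⌉ = ⌈41.121⌉ = 42 payments; the last is €6.70.
Total paid = 41·€55.00 + €6.70 = €2,261.70.
Total interest = total paid − principal = €2,261.70 − €1,865.00 = €396.70.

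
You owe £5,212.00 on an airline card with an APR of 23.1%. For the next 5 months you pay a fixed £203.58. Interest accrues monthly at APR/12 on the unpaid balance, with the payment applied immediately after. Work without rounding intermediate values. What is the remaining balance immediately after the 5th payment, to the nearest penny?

£4,675.49

Monthly rate r = 23.1%/12 = 1.925% = 0.01925.
Each month: B ← B·(1+r) − £203.58.
Month 1: interest £100.33; balance after payment £5,108.75.
Month 2: interest £98.34; balance after payment £5,003.51.
Month 3: interest £96.32; balance after payment £4,896.25.
Month 4: interest £94.25; balance after payment £4,786.92.
Month 5: interest £92.15; balance after payment £4,675.49.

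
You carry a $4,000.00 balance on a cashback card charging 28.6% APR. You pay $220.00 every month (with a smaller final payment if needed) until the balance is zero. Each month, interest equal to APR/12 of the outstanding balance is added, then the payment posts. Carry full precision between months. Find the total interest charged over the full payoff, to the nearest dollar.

$1,305

Monthly rate r = 28.6%/12 = 2.38333% = 0.0238333.
Payoff takes n = ⌈−ln(1 − rB₀/P)/ln(1+r)⌉ = ⌈24.114⌉ = 25 payments; the last is $25.43.
Total paid = 24·$220.00 + $25.43 = $5,305.43.
Total interest = total paid − principal = $5,305.43 − $4,000.00 = $1,305.43.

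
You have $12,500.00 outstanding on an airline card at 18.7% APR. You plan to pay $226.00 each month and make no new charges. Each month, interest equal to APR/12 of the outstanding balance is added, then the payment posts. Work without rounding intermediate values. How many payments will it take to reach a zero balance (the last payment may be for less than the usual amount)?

129 months

Monthly rate r = 18.7%/12 = 1.55833% = 0.0155833.
Recurrence: B ← B·(1+r) − $226.00.
Month 1: interest $194.79; balance after payment $12,468.79.
Month 2: interest $194.31; balance after payment $12,437.10.
Closed form: n = −ln(1 − rB₀/P)/ln(1+r) = −ln(0.13809)/ln(1.01558) ≈ 128.037, so the balance reaches zero during payment 129.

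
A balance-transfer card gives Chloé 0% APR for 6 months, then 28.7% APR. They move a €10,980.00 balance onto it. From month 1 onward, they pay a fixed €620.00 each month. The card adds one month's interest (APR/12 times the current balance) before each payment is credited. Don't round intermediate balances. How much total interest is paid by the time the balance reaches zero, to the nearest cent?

€1,360.06

Promo months 1–6 at r₀ = 0%/12 = 0; months 7+ at r₁ = 28.7%/12 = 0.0239167.
After month 6 (no interest yet): B = €10,980.00 − 6·€620.00 = €7,260.00.
Then at r₁ with €620.00/mo: n₂ = −ln(1 − r₁·B/P)/ln(1+r₁) ≈ 13.90 → 14 more payments.
Total paid = 19·€620.00 + €560.06 = €12,340.06; interest = €12,340.06 − €10,980.00 = €1,360.06.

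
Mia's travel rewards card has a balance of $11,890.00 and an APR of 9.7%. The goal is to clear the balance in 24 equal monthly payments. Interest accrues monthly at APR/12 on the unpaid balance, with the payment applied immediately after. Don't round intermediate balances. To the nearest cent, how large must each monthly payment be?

Monthly rate r = 9.7%/12 = 0.808333% = 0.00808333.
Level-payment amortization: P = B₀·r / (1 − (1+r)^(−n)) = 11890.00·0.00808333 / (1 − 1.00808^(−24)).
Denominator 1 − (1+r)^(−24) = 0.175699488.
P = 96.1108 / 0.175699488 ≈ 547.02.

$547.02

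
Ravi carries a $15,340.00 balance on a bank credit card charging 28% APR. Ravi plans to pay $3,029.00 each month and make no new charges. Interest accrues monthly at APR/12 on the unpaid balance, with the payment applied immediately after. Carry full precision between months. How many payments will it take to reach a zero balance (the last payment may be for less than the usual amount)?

Monthly rate r = 28%/12 = 2.33333% = 0.0233333.
Recurrence: B ← B·(1+r) − $3,029.00.
Month 1: interest $357.93; balance after payment $12,668.93.
Month 2: interest $295.61; balance after payment $9,935.54.
Month 3: interest $231.83; balance after payment $7,138.37.
Month 4: interest $166.56; balance after payment $4,275.93.
Month 5: interest $99.77; balance after payment $1,346.70.
Month 6: interest $31.42; balance after payment $0.00.

6 payments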